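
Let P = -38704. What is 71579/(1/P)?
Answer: -2770393616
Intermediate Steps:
71579/(1/P) = 71579/(1/(-38704)) = 71579/(-1/38704) = 71579*(-38704) = -2770393616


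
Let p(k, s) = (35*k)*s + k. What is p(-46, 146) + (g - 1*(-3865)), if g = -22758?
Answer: -253999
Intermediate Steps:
p(k, s) = k + 35*k*s (p(k, s) = 35*k*s + k = k + 35*k*s)
p(-46, 146) + (g - 1*(-3865)) = -46*(1 + 35*146) + (-22758 - 1*(-3865)) = -46*(1 + 5110) + (-22758 + 3865) = -46*5111 - 18893 = -235106 - 18893 = -253999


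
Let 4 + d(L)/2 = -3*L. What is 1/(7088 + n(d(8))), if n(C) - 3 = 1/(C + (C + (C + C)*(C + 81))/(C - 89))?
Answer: 5264/37326879 ≈ 0.00014102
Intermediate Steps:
d(L) = -8 - 6*L (d(L) = -8 + 2*(-3*L) = -8 - 6*L)
n(C) = 3 + 1/(C + (C + 2*C*(81 + C))/(-89 + C)) (n(C) = 3 + 1/(C + (C + (C + C)*(C + 81))/(C - 89)) = 3 + 1/(C + (C + (2*C)*(81 + C))/(-89 + C)) = 3 + 1/(C + (C + 2*C*(81 + C))/(-89 + C)))
1/(7088 + n(d(8))) = 1/(7088 + (-89 + 9*(-8 - 6*8)**2 + 223*(-8 - 6*8))/((-8 - 6*8)*(74 + 3*(-8 - 6*8)))) = 1/(7088 + (-89 + 9*(-8 - 48)**2 + 223*(-8 - 48))/((-8 - 48)*(74 + 3*(-8 - 48)))) = 1/(7088 + (-89 + 9*(-56)**2 + 223*(-56))/((-56)*(74 + 3*(-56)))) = 1/(7088 - (-89 + 9*3136 - 12488)/(56*(74 - 168))) = 1/(7088 - 1/56*(-89 + 28224 - 12488)/(-94)) = 1/(7088 - 1/56*(-1/94)*15647) = 1/(7088 + 15647/5264) = 1/(37326879/5264) = 5264/37326879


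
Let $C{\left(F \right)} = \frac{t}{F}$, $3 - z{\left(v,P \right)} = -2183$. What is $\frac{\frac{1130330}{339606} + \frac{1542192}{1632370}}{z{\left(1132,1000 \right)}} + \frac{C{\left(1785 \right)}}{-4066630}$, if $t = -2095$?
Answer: $\frac{2866316354196680944}{1466107269100744298931} \approx 0.0019551$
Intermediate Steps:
$z{\left(v,P \right)} = 2186$ ($z{\left(v,P \right)} = 3 - -2183 = 3 + 2183 = 2186$)
$C{\left(F \right)} = - \frac{2095}{F}$
$\frac{\frac{1130330}{339606} + \frac{1542192}{1632370}}{z{\left(1132,1000 \right)}} + \frac{C{\left(1785 \right)}}{-4066630} = \frac{\frac{1130330}{339606} + \frac{1542192}{1632370}}{2186} + \frac{\left(-2095\right) \frac{1}{1785}}{-4066630} = \left(1130330 \cdot \frac{1}{339606} + 1542192 \cdot \frac{1}{1632370}\right) \frac{1}{2186} + \left(-2095\right) \frac{1}{1785} \left(- \frac{1}{4066630}\right) = \left(\frac{565165}{169803} + \frac{771096}{816185}\right) \frac{1}{2186} - - \frac{419}{1451786910} = \frac{592213609613}{138590661555} \cdot \frac{1}{2186} + \frac{419}{1451786910} = \frac{592213609613}{302959186159230} + \frac{419}{1451786910} = \frac{2866316354196680944}{1466107269100744298931}$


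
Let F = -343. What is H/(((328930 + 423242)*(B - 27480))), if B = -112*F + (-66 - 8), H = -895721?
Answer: -895721/8170092264 ≈ -0.00010963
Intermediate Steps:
B = 38342 (B = -112*(-343) + (-66 - 8) = 38416 - 74 = 38342)
H/(((328930 + 423242)*(B - 27480))) = -895721*1/((38342 - 27480)*(328930 + 423242)) = -895721/(752172*10862) = -895721/8170092264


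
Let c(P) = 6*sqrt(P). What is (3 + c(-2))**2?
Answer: -63 + 36*I*sqrt(2) ≈ -63.0 + 50.912*I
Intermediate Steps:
(3 + c(-2))**2 = (3 + 6*sqrt(-2))**2 = (3 + 6*(I*sqrt(2)))**2 = (3 + 6*I*sqrt(2))**2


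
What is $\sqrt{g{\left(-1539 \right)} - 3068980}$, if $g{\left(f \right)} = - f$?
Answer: $i \sqrt{3067441} \approx 1751.4 i$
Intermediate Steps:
$\sqrt{g{\left(-1539 \right)} - 3068980} = \sqrt{\left(-1\right) \left(-1539\right) - 3068980} = \sqrt{1539 - 3068980} = \sqrt{-3067441} = i \sqrt{3067441}$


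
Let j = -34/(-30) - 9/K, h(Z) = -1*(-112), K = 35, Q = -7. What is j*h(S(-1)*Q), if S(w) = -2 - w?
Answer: 1472/15 ≈ 98.133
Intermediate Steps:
h(Z) = 112
j = 92/105 (j = -34/(-30) - 9/35 = -34*(-1/30) - 9*1/35 = 17/15 - 9/35 = 92/105 ≈ 0.87619)
j*h(S(-1)*Q) = (92/105)*112 = 1472/15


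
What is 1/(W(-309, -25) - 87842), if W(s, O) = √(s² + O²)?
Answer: -43921/3858060429 - √96106/7716120858 ≈ -1.1424e-5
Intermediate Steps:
W(s, O) = √(O² + s²)
1/(W(-309, -25) - 87842) = 1/(√((-25)² + (-309)²) - 87842) = 1/(√(625 + 95481) - 87842) = 1/(√96106 - 87842) = 1/(-87842 + √96106)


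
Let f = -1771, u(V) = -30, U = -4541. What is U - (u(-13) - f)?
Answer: -6282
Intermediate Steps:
U - (u(-13) - f) = -4541 - (-30 - 1*(-1771)) = -4541 - (-30 + 1771) = -4541 - 1*1741 = -4541 - 1741 = -6282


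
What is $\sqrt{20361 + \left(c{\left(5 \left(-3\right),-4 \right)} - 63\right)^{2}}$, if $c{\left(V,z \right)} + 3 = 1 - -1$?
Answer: $\sqrt{24457} \approx 156.39$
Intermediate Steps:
$c{\left(V,z \right)} = -1$ ($c{\left(V,z \right)} = -3 + \left(1 - -1\right) = -3 + \left(1 + 1\right) = -3 + 2 = -1$)
$\sqrt{20361 + \left(c{\left(5 \left(-3\right),-4 \right)} - 63\right)^{2}} = \sqrt{20361 + \left(-1 - 63\right)^{2}} = \sqrt{20361 + \left(-64\right)^{2}} = \sqrt{20361 + 4096} = \sqrt{24457}$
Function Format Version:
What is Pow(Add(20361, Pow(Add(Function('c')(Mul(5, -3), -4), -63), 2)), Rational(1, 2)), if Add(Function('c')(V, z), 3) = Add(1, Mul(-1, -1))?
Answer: Pow(24457, Rational(1, 2)) ≈ 156.39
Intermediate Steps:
Function('c')(V, z) = -1 (Function('c')(V, z) = Add(-3, Add(1, Mul(-1, -1))) = Add(-3, Add(1, 1)) = Add(-3, 2) = -1)
Pow(Add(20361, Pow(Add(Function('c')(Mul(5, -3), -4), -63), 2)), Rational(1, 2)) = Pow(Add(20361, Pow(Add(-1, -63), 2)), Rational(1, 2)) = Pow(Add(20361, Pow(-64, 2)), Rational(1, 2)) = Pow(Add(20361, 4096), Rational(1, 2)) = Pow(24457, Rational(1, 2))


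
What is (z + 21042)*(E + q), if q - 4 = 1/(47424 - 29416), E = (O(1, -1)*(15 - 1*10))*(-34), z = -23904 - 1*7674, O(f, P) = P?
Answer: -4126678581/2251 ≈ -1.8333e+6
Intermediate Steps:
z = -31578 (z = -23904 - 7674 = -31578)
E = 170 (E = -(15 - 1*10)*(-34) = -(15 - 10)*(-34) = -1*5*(-34) = -5*(-34) = 170)
q = 72033/18008 (q = 4 + 1/(47424 - 29416) = 4 + 1/18008 = 72033/18008 ≈ 4.0001)
(z + 21042)*(E + q) = (-31578 + 21042)*(170 + 72033/18008) = -10536*3133393/18008 = -4126678581/2251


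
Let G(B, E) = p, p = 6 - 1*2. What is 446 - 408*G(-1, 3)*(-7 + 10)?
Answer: -4450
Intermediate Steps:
p = 4 (p = 6 - 2 = 4)
G(B, E) = 4
446 - 408*G(-1, 3)*(-7 + 10) = 446 - 1632*(-7 + 10) = 446 - 1632*3 = 446 - 408*12 = 446 - 4896 = -4450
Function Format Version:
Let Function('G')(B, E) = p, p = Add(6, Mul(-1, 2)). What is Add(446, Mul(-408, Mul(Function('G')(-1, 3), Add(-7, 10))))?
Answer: -4450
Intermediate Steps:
p = 4 (p = Add(6, -2) = 4)
Function('G')(B, E) = 4
Add(446, Mul(-408, Mul(Function('G')(-1, 3), Add(-7, 10)))) = Add(446, Mul(-408, Mul(4, Add(-7, 10)))) = Add(446, Mul(-408, Mul(4, 3))) = Add(446, Mul(-408, 12)) = Add(446, -4896) = -4450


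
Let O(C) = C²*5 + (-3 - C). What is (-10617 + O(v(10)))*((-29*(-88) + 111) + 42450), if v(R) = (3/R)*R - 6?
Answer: -476934636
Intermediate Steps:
v(R) = -3 (v(R) = 3 - 6 = -3)
O(C) = -3 - C + 5*C² (O(C) = 5*C² + (-3 - C) = -3 - C + 5*C²)
(-10617 + O(v(10)))*((-29*(-88) + 111) + 42450) = (-10617 + (-3 - 1*(-3) + 5*(-3)²))*((-29*(-88) + 111) + 42450) = (-10617 + (-3 + 3 + 5*9))*((2552 + 111) + 42450) = (-10617 + (-3 + 3 + 45))*(2663 + 42450) = (-10617 + 45)*45113 = -10572*45113 = -476934636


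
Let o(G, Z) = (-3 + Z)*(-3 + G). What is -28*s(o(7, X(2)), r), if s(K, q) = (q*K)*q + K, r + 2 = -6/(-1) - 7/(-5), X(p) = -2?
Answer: 84448/5 ≈ 16890.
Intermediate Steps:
o(G, Z) = (-3 + G)*(-3 + Z)
r = 27/5 (r = -2 + (-6/(-1) - 7/(-5)) = -2 + (-6*(-1) - 7*(-1/5)) = -2 + (6 + 7/5) = -2 + 37/5 = 27/5 ≈ 5.4000)
s(K, q) = K + K*q**2 (s(K, q) = (K*q)*q + K = K*q**2 + K = K + K*q**2)
-28*s(o(7, X(2)), r) = -28*(9 - 3*7 - 3*(-2) + 7*(-2))*(1 + (27/5)**2) = -28*(9 - 21 + 6 - 14)*(1 + 729/25) = -(-560)*754/25 = -28*(-3016/5) = 84448/5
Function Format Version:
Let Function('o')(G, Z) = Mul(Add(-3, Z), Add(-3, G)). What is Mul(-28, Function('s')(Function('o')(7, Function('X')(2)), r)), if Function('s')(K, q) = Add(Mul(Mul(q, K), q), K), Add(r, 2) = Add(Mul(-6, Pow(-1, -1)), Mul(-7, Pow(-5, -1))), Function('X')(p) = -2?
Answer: Rational(84448, 5) ≈ 16890.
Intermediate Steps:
Function('o')(G, Z) = Mul(Add(-3, G), Add(-3, Z))
r = Rational(27, 5) (r = Add(-2, Add(Mul(-6, Pow(-1, -1)), Mul(-7, Pow(-5, -1)))) = Add(-2, Add(Mul(-6, -1), Mul(-7, Rational(-1, 5)))) = Add(-2, Add(6, Rational(7, 5))) = Add(-2, Rational(37, 5)) = Rational(27, 5) ≈ 5.4000)
Function('s')(K, q) = Add(K, Mul(K, Pow(q, 2))) (Function('s')(K, q) = Add(Mul(Mul(K, q), q), K) = Add(Mul(K, Pow(q, 2)), K) = Add(K, Mul(K, Pow(q, 2))))
Mul(-28, Function('s')(Function('o')(7, Function('X')(2)), r)) = Mul(-28, Mul(Add(9, Mul(-3, 7), Mul(-3, -2), Mul(7, -2)), Add(1, Pow(Rational(27, 5), 2)))) = Mul(-28, Mul(Add(9, -21, 6, -14), Add(1, Rational(729, 25)))) = Mul(-28, Mul(-20, Rational(754, 25))) = Mul(-28, Rational(-3016, 5)) = Rational(84448, 5)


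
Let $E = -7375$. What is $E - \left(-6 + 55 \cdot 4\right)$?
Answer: $-7589$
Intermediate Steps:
$E - \left(-6 + 55 \cdot 4\right) = -7375 - \left(-6 + 55 \cdot 4\right) = -7375 - \left(-6 + 220\right) = -7375 - 214 = -7589$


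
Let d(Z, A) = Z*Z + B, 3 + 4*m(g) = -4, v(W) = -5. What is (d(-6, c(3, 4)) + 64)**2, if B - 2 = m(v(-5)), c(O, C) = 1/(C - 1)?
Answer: 160801/16 ≈ 10050.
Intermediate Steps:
c(O, C) = 1/(-1 + C)
m(g) = -7/4 (m(g) = -3/4 + (1/4)*(-4) = -3/4 - 1 = -7/4)
B = 1/4 (B = 2 - 7/4 = 1/4 ≈ 0.25000)
d(Z, A) = 1/4 + Z**2 (d(Z, A) = Z*Z + 1/4 = Z**2 + 1/4 = 1/4 + Z**2)
(d(-6, c(3, 4)) + 64)**2 = ((1/4 + (-6)**2) + 64)**2 = ((1/4 + 36) + 64)**2 = (145/4 + 64)**2 = (401/4)**2 = 160801/16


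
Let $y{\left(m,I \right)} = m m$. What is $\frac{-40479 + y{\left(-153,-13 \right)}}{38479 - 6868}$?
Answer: $- \frac{5690}{10537} \approx -0.54$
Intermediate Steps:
$y{\left(m,I \right)} = m^{2}$
$\frac{-40479 + y{\left(-153,-13 \right)}}{38479 - 6868} = \frac{-40479 + \left(-153\right)^{2}}{38479 - 6868} = \frac{-40479 + 23409}{31611} = \left(-17070\right) \frac{1}{31611} = - \frac{5690}{10537}$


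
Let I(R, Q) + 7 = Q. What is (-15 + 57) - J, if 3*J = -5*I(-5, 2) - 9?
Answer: 110/3 ≈ 36.667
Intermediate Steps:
I(R, Q) = -7 + Q
J = 16/3 (J = (-5*(-7 + 2) - 9)/3 = (-5*(-5) - 9)/3 = (25 - 9)/3 = (⅓)*16 = 16/3 ≈ 5.3333)
(-15 + 57) - J = (-15 + 57) - 1*16/3 = 42 - 16/3 = 110/3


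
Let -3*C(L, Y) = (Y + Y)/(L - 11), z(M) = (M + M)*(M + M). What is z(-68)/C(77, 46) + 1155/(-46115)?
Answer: -367136583/9223 ≈ -39807.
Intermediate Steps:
z(M) = 4*M² (z(M) = (2*M)*(2*M) = 4*M²)
C(L, Y) = -2*Y/(3*(-11 + L)) (C(L, Y) = -(Y + Y)/(3*(L - 11)) = -2*Y/(3*(-11 + L)))
z(-68)/C(77, 46) + 1155/(-46115) = (4*(-68)²)/((-2*46/(-33 + 3*77))) + 1155/(-46115) = (4*4624)/((-2*46/(-33 + 231))) + 1155*(-1/46115) = 18496/((-2*46/198)) - 231/9223 = 18496/((-2*46*1/198)) - 231/9223 = 18496/(-46/99) - 231/9223 = 18496*(-99/46) - 231/9223 = -915552/23 - 231/9223 = -367136583/9223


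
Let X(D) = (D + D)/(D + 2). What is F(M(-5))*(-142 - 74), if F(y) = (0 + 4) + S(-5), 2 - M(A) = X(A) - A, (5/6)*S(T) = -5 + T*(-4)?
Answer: -4752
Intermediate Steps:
X(D) = 2*D/(2 + D) (X(D) = (2*D)/(2 + D) = 2*D/(2 + D))
S(T) = -6 - 24*T/5 (S(T) = 6*(-5 + T*(-4))/5 = 6*(-5 - 4*T)/5 = -6 - 24*T/5)
M(A) = 2 + A - 2*A/(2 + A) (M(A) = 2 - (2*A/(2 + A) - A) = 2 - (-A + 2*A/(2 + A)) = 2 + (A - 2*A/(2 + A)) = 2 + A - 2*A/(2 + A))
F(y) = 22 (F(y) = (0 + 4) + (-6 - 24/5*(-5)) = 4 + (-6 + 24) = 4 + 18 = 22)
F(M(-5))*(-142 - 74) = 22*(-142 - 74) = 22*(-216) = -4752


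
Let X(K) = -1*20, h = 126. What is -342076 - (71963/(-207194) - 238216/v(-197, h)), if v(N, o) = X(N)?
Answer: -366719345381/1035970 ≈ -3.5399e+5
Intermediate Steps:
X(K) = -20
v(N, o) = -20
-342076 - (71963/(-207194) - 238216/v(-197, h)) = -342076 - (71963/(-207194) - 238216/(-20)) = -342076 - (71963*(-1/207194) - 238216*(-1/20)) = -342076 - (-71963/207194 + 59554/5) = -342076 - 1*12338871661/1035970 = -342076 - 12338871661/1035970 = -366719345381/1035970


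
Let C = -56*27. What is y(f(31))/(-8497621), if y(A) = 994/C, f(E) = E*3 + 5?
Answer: 71/917743068 ≈ 7.7364e-8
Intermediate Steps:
f(E) = 5 + 3*E (f(E) = 3*E + 5 = 5 + 3*E)
C = -1512
y(A) = -71/108 (y(A) = 994/(-1512) = 994*(-1/1512) = -71/108)
y(f(31))/(-8497621) = -71/108/(-8497621) = -71/108*(-1/8497621) = 71/917743068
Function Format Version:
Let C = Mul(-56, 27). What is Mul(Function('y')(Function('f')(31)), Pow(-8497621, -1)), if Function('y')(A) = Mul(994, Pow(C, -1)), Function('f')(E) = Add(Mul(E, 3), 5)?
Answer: Rational(71, 917743068) ≈ 7.7364e-8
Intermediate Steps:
Function('f')(E) = Add(5, Mul(3, E)) (Function('f')(E) = Add(Mul(3, E), 5) = Add(5, Mul(3, E)))
C = -1512
Function('y')(A) = Rational(-71, 108) (Function('y')(A) = Mul(994, Pow(-1512, -1)) = Mul(994, Rational(-1, 1512)) = Rational(-71, 108))
Mul(Function('y')(Function('f')(31)), Pow(-8497621, -1)) = Mul(Rational(-71, 108), Pow(-8497621, -1)) = Mul(Rational(-71, 108), Rational(-1, 8497621)) = Rational(71, 917743068)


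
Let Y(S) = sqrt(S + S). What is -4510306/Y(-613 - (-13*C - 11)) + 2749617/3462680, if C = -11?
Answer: 211509/266360 + 2255153*I*sqrt(1490)/745 ≈ 0.79407 + 1.1685e+5*I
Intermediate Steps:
Y(S) = sqrt(2)*sqrt(S) (Y(S) = sqrt(2*S) = sqrt(2)*sqrt(S))
-4510306/Y(-613 - (-13*C - 11)) + 2749617/3462680 = -4510306*sqrt(2)/(2*sqrt(-613 - (-13*(-11) - 11))) + 2749617/3462680 = -4510306*sqrt(2)/(2*sqrt(-613 - (143 - 11))) + 2749617*(1/3462680) = -4510306*sqrt(2)/(2*sqrt(-613 - 1*132)) + 211509/266360 = -4510306*sqrt(2)/(2*sqrt(-613 - 132)) + 211509/266360 = -4510306*(-I*sqrt(1490)/1490) + 211509/266360 = -(-2255153)*I*sqrt(1490)/745 + 211509/266360 = 2255153*I*sqrt(1490)/745 + 211509/266360 = 211509/266360 + 2255153*I*sqrt(1490)/745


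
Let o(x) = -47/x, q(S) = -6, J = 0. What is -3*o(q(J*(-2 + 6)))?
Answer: -47/2 ≈ -23.500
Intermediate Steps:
-3*o(q(J*(-2 + 6))) = -(-141)/(-6) = -(-141)*(-1)/6 = -3*47/6 = -47/2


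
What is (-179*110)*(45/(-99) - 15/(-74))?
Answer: 183475/37 ≈ 4958.8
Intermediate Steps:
(-179*110)*(45/(-99) - 15/(-74)) = -19690*(45*(-1/99) - 15*(-1/74)) = -19690*(-5/11 + 15/74) = -19690*(-205/814) = 183475/37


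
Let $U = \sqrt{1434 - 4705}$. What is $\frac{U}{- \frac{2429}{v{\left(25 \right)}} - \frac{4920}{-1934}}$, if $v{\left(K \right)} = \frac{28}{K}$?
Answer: $- \frac{3868 i \sqrt{3271}}{8378885} \approx - 0.026402 i$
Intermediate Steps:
$U = i \sqrt{3271}$ ($U = \sqrt{-3271} = i \sqrt{3271} \approx 57.193 i$)
$\frac{U}{- \frac{2429}{v{\left(25 \right)}} - \frac{4920}{-1934}} = \frac{i \sqrt{3271}}{- \frac{2429}{28 \cdot \frac{1}{25}} - \frac{4920}{-1934}} = \frac{i \sqrt{3271}}{- \frac{2429}{28 \cdot \frac{1}{25}} - - \frac{2460}{967}} = \frac{i \sqrt{3271}}{- \frac{2429}{\frac{28}{25}} + \frac{2460}{967}} = \frac{i \sqrt{3271}}{\left(-2429\right) \frac{25}{28} + \frac{2460}{967}} = \frac{i \sqrt{3271}}{- \frac{8675}{4} + \frac{2460}{967}} = \frac{i \sqrt{3271}}{- \frac{8378885}{3868}} = i \sqrt{3271} \left(- \frac{3868}{8378885}\right) = - \frac{3868 i \sqrt{3271}}{8378885}$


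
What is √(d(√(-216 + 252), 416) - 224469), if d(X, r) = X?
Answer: I*√224463 ≈ 473.78*I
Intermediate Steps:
√(d(√(-216 + 252), 416) - 224469) = √(√(-216 + 252) - 224469) = √(√36 - 224469) = √(6 - 224469) = √(-224463) = I*√224463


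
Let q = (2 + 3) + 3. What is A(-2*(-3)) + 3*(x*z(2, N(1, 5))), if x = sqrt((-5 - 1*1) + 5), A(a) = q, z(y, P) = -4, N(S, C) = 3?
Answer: 8 - 12*I ≈ 8.0 - 12.0*I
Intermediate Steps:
q = 8 (q = 5 + 3 = 8)
A(a) = 8
x = I (x = sqrt((-5 - 1) + 5) = sqrt(-6 + 5) = sqrt(-1) = I ≈ 1.0*I)
A(-2*(-3)) + 3*(x*z(2, N(1, 5))) = 8 + 3*(I*(-4)) = 8 + 3*(-4*I) = 8 - 12*I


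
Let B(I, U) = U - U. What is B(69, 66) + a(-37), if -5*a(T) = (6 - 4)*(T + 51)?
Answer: -28/5 ≈ -5.6000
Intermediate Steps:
B(I, U) = 0
a(T) = -102/5 - 2*T/5 (a(T) = -(6 - 4)*(T + 51)/5 = -2*(51 + T)/5 = -(102 + 2*T)/5 = -102/5 - 2*T/5)
B(69, 66) + a(-37) = 0 + (-102/5 - ⅖*(-37)) = 0 + (-102/5 + 74/5) = 0 - 28/5 = -28/5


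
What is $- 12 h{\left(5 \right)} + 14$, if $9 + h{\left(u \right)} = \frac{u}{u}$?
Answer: $110$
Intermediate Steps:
$h{\left(u \right)} = -8$ ($h{\left(u \right)} = -9 + \frac{u}{u} = -9 + 1 = -8$)
$- 12 h{\left(5 \right)} + 14 = \left(-12\right) \left(-8\right) + 14 = 96 + 14 = 110$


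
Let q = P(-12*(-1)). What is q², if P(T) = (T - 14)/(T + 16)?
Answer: 1/196 ≈ 0.0051020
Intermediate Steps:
P(T) = (-14 + T)/(16 + T)
q = -1/14 (q = (-14 - 12*(-1))/(16 - 12*(-1)) = (-14 + 12)/(16 + 12) = -2/28 = (1/28)*(-2) = -1/14 ≈ -0.071429)
q² = (-1/14)² = 1/196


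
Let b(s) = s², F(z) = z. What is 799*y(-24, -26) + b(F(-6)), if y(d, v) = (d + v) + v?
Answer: -60688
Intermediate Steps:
y(d, v) = d + 2*v
799*y(-24, -26) + b(F(-6)) = 799*(-24 + 2*(-26)) + (-6)² = 799*(-24 - 52) + 36 = 799*(-76) + 36 = -60724 + 36 = -60688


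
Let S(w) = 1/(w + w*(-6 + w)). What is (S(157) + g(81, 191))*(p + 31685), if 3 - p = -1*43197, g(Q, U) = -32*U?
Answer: -10922483996795/23864 ≈ -4.5770e+8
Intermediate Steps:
p = 43200 (p = 3 - (-1)*43197 = 3 - 1*(-43197) = 3 + 43197 = 43200)
(S(157) + g(81, 191))*(p + 31685) = (1/(157*(-5 + 157)) - 32*191)*(43200 + 31685) = ((1/157)/152 - 6112)*74885 = ((1/157)*(1/152) - 6112)*74885 = (1/23864 - 6112)*74885 = -145856767/23864*74885 = -10922483996795/23864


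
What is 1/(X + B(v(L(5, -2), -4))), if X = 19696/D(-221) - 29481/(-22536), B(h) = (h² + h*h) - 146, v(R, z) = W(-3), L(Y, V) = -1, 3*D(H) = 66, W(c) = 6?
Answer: 82632/67971505 ≈ 0.0012157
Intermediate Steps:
D(H) = 22 (D(H) = (⅓)*66 = 22)
v(R, z) = 6
B(h) = -146 + 2*h² (B(h) = (h² + h²) - 146 = 2*h² - 146 = -146 + 2*h²)
X = 74086273/82632 (X = 19696/22 - 29481/(-22536) = 19696*(1/22) - 29481*(-1/22536) = 9848/11 + 9827/7512 = 74086273/82632 ≈ 896.58)
1/(X + B(v(L(5, -2), -4))) = 1/(74086273/82632 + (-146 + 2*6²)) = 1/(74086273/82632 + (-146 + 2*36)) = 1/(74086273/82632 + (-146 + 72)) = 1/(74086273/82632 - 74) = 1/(67971505/82632) = 82632/67971505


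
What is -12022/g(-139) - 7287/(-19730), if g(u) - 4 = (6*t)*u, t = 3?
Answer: 127698493/24642770 ≈ 5.1820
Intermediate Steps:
g(u) = 4 + 18*u (g(u) = 4 + (6*3)*u = 4 + 18*u)
-12022/g(-139) - 7287/(-19730) = -12022/(4 + 18*(-139)) - 7287/(-19730) = -12022/(4 - 2502) - 7287*(-1/19730) = -12022/(-2498) + 7287/19730 = -12022*(-1/2498) + 7287/19730 = 6011/1249 + 7287/19730 = 127698493/24642770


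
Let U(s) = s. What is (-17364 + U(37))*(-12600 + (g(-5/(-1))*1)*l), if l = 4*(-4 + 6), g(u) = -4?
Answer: 218874664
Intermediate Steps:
l = 8 (l = 4*2 = 8)
(-17364 + U(37))*(-12600 + (g(-5/(-1))*1)*l) = (-17364 + 37)*(-12600 - 4*1*8) = -17327*(-12600 - 4*8) = -17327*(-12600 - 32) = -17327*(-12632) = 218874664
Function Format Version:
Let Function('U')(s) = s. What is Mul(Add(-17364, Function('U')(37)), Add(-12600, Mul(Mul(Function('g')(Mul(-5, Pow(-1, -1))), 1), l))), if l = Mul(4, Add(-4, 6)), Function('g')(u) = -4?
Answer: 218874664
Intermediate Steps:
l = 8 (l = Mul(4, 2) = 8)
Mul(Add(-17364, Function('U')(37)), Add(-12600, Mul(Mul(Function('g')(Mul(-5, Pow(-1, -1))), 1), l))) = Mul(Add(-17364, 37), Add(-12600, Mul(Mul(-4, 1), 8))) = Mul(-17327, Add(-12600, Mul(-4, 8))) = Mul(-17327, Add(-12600, -32)) = Mul(-17327, -12632) = 218874664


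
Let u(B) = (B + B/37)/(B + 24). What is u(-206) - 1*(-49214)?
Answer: 165707452/3367 ≈ 49215.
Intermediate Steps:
u(B) = 38*B/(37*(24 + B)) (u(B) = (B + B*(1/37))/(24 + B) = (B + B/37)/(24 + B) = (38*B/37)/(24 + B) = 38*B/(37*(24 + B)))
u(-206) - 1*(-49214) = (38/37)*(-206)/(24 - 206) - 1*(-49214) = (38/37)*(-206)/(-182) + 49214 = (38/37)*(-206)*(-1/182) + 49214 = 3914/3367 + 49214 = 165707452/3367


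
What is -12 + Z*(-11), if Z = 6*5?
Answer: -342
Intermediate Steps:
Z = 30
-12 + Z*(-11) = -12 + 30*(-11) = -12 - 330 = -342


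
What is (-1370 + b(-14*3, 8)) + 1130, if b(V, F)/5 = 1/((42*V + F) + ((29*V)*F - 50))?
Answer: -554401/2310 ≈ -240.00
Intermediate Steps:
b(V, F) = 5/(-50 + F + 42*V + 29*F*V) (b(V, F) = 5/((42*V + F) + ((29*V)*F - 50)) = 5/((F + 42*V) + (29*F*V - 50)) = 5/((F + 42*V) + (-50 + 29*F*V)) = 5/(-50 + F + 42*V + 29*F*V))
(-1370 + b(-14*3, 8)) + 1130 = (-1370 + 5/(-50 + 8 + 42*(-14*3) + 29*8*(-14*3))) + 1130 = (-1370 + 5/(-50 + 8 + 42*(-42) + 29*8*(-42))) + 1130 = (-1370 + 5/(-50 + 8 - 1764 - 9744)) + 1130 = (-1370 + 5/(-11550)) + 1130 = (-1370 + 5*(-1/11550)) + 1130 = (-1370 - 1/2310) + 1130 = -3164701/2310 + 1130 = -554401/2310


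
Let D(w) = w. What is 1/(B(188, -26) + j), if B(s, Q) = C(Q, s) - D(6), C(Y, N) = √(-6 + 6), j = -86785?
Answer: -1/86791 ≈ -1.1522e-5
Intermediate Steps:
C(Y, N) = 0 (C(Y, N) = √0 = 0)
B(s, Q) = -6 (B(s, Q) = 0 - 1*6 = 0 - 6 = -6)
1/(B(188, -26) + j) = 1/(-6 - 86785) = 1/(-86791) = -1/86791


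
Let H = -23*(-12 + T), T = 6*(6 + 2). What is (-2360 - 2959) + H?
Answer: -6147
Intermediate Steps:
T = 48 (T = 6*8 = 48)
H = -828 (H = -23*(-12 + 48) = -23*36 = -828)
(-2360 - 2959) + H = (-2360 - 2959) - 828 = -5319 - 828 = -6147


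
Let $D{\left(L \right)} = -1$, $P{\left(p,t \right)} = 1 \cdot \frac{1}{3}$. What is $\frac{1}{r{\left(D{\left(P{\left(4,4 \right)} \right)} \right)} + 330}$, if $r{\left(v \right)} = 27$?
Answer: $\frac{1}{357} \approx 0.0028011$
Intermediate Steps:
$P{\left(p,t \right)} = \frac{1}{3}$ ($P{\left(p,t \right)} = 1 \cdot \frac{1}{3} = \frac{1}{3}$)
$\frac{1}{r{\left(D{\left(P{\left(4,4 \right)} \right)} \right)} + 330} = \frac{1}{27 + 330} = \frac{1}{357}$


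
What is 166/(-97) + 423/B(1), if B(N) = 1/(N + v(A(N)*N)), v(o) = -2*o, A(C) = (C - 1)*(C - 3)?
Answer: 40865/97 ≈ 421.29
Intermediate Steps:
A(C) = (-1 + C)*(-3 + C)
B(N) = 1/(N - 2*N*(3 + N**2 - 4*N)) (B(N) = 1/(N - 2*(3 + N**2 - 4*N)*N) = 1/(N - 2*N*(3 + N**2 - 4*N)))
166/(-97) + 423/B(1) = 166/(-97) + 423/((-1/(1*(5 - 8*1 + 2*1**2)))) = 166*(-1/97) + 423/((-1*1/(5 - 8 + 2*1))) = -166/97 + 423/((-1*1/(5 - 8 + 2))) = -166/97 + 423/((-1*1/(-1))) = -166/97 + 423/((-1*1*(-1))) = -166/97 + 423/1 = -166/97 + 423*1 = -166/97 + 423 = 40865/97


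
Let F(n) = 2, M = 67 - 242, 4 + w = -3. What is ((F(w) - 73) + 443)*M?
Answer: -65100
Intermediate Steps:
w = -7 (w = -4 - 3 = -7)
M = -175
((F(w) - 73) + 443)*M = ((2 - 73) + 443)*(-175) = (-71 + 443)*(-175) = 372*(-175) = -65100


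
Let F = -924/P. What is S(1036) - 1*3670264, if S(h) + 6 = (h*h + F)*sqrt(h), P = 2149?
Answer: -3670270 + 659003480*sqrt(259)/307 ≈ 3.0876e+7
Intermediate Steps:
F = -132/307 (F = -924/2149 = -924*1/2149 = -132/307 ≈ -0.42997)
S(h) = -6 + sqrt(h)*(-132/307 + h**2) (S(h) = -6 + (h*h - 132/307)*sqrt(h) = -6 + (h**2 - 132/307)*sqrt(h) = -6 + (-132/307 + h**2)*sqrt(h) = -6 + sqrt(h)*(-132/307 + h**2))
S(1036) - 1*3670264 = (-6 + 1036**(5/2) - 264*sqrt(259)/307) - 1*3670264 = (-6 + 2146592*sqrt(259) - 264*sqrt(259)/307) - 3670264 = (-6 + 659003480*sqrt(259)/307) - 3670264 = -3670270 + 659003480*sqrt(259)/307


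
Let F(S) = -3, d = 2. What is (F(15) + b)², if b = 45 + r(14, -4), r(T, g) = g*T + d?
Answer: 144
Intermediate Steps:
r(T, g) = 2 + T*g (r(T, g) = g*T + 2 = T*g + 2 = 2 + T*g)
b = -9 (b = 45 + (2 + 14*(-4)) = 45 + (2 - 56) = 45 - 54 = -9)
(F(15) + b)² = (-3 - 9)² = (-12)² = 144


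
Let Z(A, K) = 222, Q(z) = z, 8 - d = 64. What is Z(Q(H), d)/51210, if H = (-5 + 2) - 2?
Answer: 37/8535 ≈ 0.0043351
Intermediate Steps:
d = -56 (d = 8 - 1*64 = 8 - 64 = -56)
H = -5 (H = -3 - 2 = -5)
Z(Q(H), d)/51210 = 222/51210 = 222*(1/51210) = 37/8535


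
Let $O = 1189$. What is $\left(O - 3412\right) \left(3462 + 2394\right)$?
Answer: $-13017888$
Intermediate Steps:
$\left(O - 3412\right) \left(3462 + 2394\right) = \left(1189 - 3412\right) \left(3462 + 2394\right) = \left(-2223\right) 5856 = -13017888$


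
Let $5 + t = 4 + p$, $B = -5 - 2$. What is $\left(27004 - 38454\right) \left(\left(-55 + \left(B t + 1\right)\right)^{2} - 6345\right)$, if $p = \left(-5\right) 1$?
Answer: $71001450$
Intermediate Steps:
$p = -5$
$B = -7$ ($B = -5 - 2 = -7$)
$t = -6$ ($t = -5 + \left(4 - 5\right) = -5 - 1 = -6$)
$\left(27004 - 38454\right) \left(\left(-55 + \left(B t + 1\right)\right)^{2} - 6345\right) = \left(27004 - 38454\right) \left(\left(-55 + \left(\left(-7\right) \left(-6\right) + 1\right)\right)^{2} - 6345\right) = - 11450 \left(\left(-55 + \left(42 + 1\right)\right)^{2} - 6345\right) = - 11450 \left(\left(-55 + 43\right)^{2} - 6345\right) = - 11450 \left(\left(-12\right)^{2} - 6345\right) = - 11450 \left(144 - 6345\right) = \left(-11450\right) \left(-6201\right) = 71001450$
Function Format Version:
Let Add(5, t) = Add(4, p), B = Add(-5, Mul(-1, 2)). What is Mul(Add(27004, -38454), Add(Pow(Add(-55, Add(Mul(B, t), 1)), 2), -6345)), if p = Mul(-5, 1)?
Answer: 71001450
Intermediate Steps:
p = -5
B = -7 (B = Add(-5, -2) = -7)
t = -6 (t = Add(-5, Add(4, -5)) = Add(-5, -1) = -6)
Mul(Add(27004, -38454), Add(Pow(Add(-55, Add(Mul(B, t), 1)), 2), -6345)) = Mul(Add(27004, -38454), Add(Pow(Add(-55, Add(Mul(-7, -6), 1)), 2), -6345)) = Mul(-11450, Add(Pow(Add(-55, Add(42, 1)), 2), -6345)) = Mul(-11450, Add(Pow(Add(-55, 43), 2), -6345)) = Mul(-11450, Add(Pow(-12, 2), -6345)) = Mul(-11450, Add(144, -6345)) = Mul(-11450, -6201) = 71001450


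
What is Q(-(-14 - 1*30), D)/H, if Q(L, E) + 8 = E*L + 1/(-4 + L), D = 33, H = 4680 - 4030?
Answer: 57761/26000 ≈ 2.2216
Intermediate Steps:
H = 650
Q(L, E) = -8 + 1/(-4 + L) + E*L (Q(L, E) = -8 + (E*L + 1/(-4 + L)) = -8 + (1/(-4 + L) + E*L) = -8 + 1/(-4 + L) + E*L)
Q(-(-14 - 1*30), D)/H = ((33 - (-8)*(-14 - 1*30) + 33*(-(-14 - 1*30))**2 - 4*33*(-(-14 - 1*30)))/(-4 - (-14 - 1*30)))/650 = ((33 - (-8)*(-14 - 30) + 33*(-(-14 - 30))**2 - 4*33*(-(-14 - 30)))/(-4 - (-14 - 30)))*(1/650) = ((33 - (-8)*(-44) + 33*(-1*(-44))**2 - 4*33*(-1*(-44)))/(-4 - 1*(-44)))*(1/650) = ((33 - 8*44 + 33*44**2 - 4*33*44)/(-4 + 44))*(1/650) = ((33 - 352 + 33*1936 - 5808)/40)*(1/650) = ((33 - 352 + 63888 - 5808)/40)*(1/650) = ((1/40)*57761)*(1/650) = (57761/40)*(1/650) = 57761/26000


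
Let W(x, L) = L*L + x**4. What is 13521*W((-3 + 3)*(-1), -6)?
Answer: 486756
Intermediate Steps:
W(x, L) = L**2 + x**4
13521*W((-3 + 3)*(-1), -6) = 13521*((-6)**2 + ((-3 + 3)*(-1))**4) = 13521*(36 + (0*(-1))**4) = 13521*(36 + 0**4) = 13521*(36 + 0) = 13521*36 = 486756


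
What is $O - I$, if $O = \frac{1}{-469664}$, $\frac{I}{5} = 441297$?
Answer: $- \frac{1036306571041}{469664} \approx -2.2065 \cdot 10^{6}$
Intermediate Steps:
$I = 2206485$ ($I = 5 \cdot 441297 = 2206485$)
$O = - \frac{1}{469664} \approx -2.1292 \cdot 10^{-6}$
$O - I = - \frac{1}{469664} - 2206485 = - \frac{1036306571041}{469664}$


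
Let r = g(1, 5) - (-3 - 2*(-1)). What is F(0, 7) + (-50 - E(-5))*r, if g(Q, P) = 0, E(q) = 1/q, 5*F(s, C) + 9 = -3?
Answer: -261/5 ≈ -52.200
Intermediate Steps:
F(s, C) = -12/5 (F(s, C) = -9/5 + (⅕)*(-3) = -9/5 - ⅗ = -12/5)
E(q) = 1/q
r = 1 (r = 0 - (-3 - 2*(-1)) = 0 - (-3 + 2) = 0 - 1*(-1) = 0 + 1 = 1)
F(0, 7) + (-50 - E(-5))*r = -12/5 + (-50 - 1/(-5))*1 = -12/5 + (-50 - 1*(-⅕))*1 = -12/5 + (-50 + ⅕)*1 = -12/5 - 249/5*1 = -12/5 - 249/5 = -261/5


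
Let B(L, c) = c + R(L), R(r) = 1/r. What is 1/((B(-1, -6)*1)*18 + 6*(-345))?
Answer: -1/2196 ≈ -0.00045537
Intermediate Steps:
B(L, c) = c + 1/L
1/((B(-1, -6)*1)*18 + 6*(-345)) = 1/(((-6 + 1/(-1))*1)*18 + 6*(-345)) = 1/(((-6 - 1)*1)*18 - 2070) = 1/(-7*1*18 - 2070) = 1/(-7*18 - 2070) = 1/(-126 - 2070) = 1/(-2196) = -1/2196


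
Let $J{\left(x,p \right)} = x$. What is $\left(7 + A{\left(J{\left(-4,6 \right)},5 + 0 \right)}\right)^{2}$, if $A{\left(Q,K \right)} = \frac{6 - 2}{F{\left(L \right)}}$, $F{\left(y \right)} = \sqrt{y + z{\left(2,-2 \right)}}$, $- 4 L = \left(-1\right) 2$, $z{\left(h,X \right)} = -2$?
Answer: $\frac{115}{3} - \frac{56 i \sqrt{6}}{3} \approx 38.333 - 45.724 i$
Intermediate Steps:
$L = \frac{1}{2}$ ($L = - \frac{\left(-1\right) 2}{4} = \left(- \frac{1}{4}\right) \left(-2\right) = \frac{1}{2} \approx 0.5$)
$F{\left(y \right)} = \sqrt{-2 + y}$ ($F{\left(y \right)} = \sqrt{y - 2} = \sqrt{-2 + y}$)
$A{\left(Q,K \right)} = - \frac{4 i \sqrt{6}}{3}$ ($A{\left(Q,K \right)} = \frac{6 - 2}{\sqrt{-2 + \frac{1}{2}}} = \frac{6 - 2}{\sqrt{- \frac{3}{2}}} = \frac{4}{\frac{1}{2} i \sqrt{6}} = 4 \left(- \frac{i \sqrt{6}}{3}\right) = - \frac{4 i \sqrt{6}}{3}$)
$\left(7 + A{\left(J{\left(-4,6 \right)},5 + 0 \right)}\right)^{2} = \left(7 - \frac{4 i \sqrt{6}}{3}\right)^{2}$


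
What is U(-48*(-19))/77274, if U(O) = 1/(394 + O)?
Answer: 1/100919844 ≈ 9.9089e-9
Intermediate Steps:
U(-48*(-19))/77274 = 1/((394 - 48*(-19))*77274) = (1/77274)/(394 + 912) = (1/77274)/1306 = (1/1306)*(1/77274) = 1/100919844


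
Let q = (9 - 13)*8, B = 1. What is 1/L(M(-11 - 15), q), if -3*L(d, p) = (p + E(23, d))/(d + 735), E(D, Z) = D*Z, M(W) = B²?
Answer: 736/3 ≈ 245.33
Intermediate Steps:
M(W) = 1 (M(W) = 1² = 1)
q = -32 (q = -4*8 = -32)
L(d, p) = -(p + 23*d)/(3*(735 + d)) (L(d, p) = -(p + 23*d)/(3*(d + 735)) = -(p + 23*d)/(3*(735 + d)))
1/L(M(-11 - 15), q) = 1/((-1*(-32) - 23*1)/(3*(735 + 1))) = 1/((⅓)*(32 - 23)/736) = 1/((⅓)*(1/736)*9) = 1/(3/736) = 736/3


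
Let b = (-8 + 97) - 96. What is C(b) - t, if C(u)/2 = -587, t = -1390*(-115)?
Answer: -161024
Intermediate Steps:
b = -7 (b = 89 - 96 = -7)
t = 159850
C(u) = -1174 (C(u) = 2*(-587) = -1174)
C(b) - t = -1174 - 1*159850 = -1174 - 159850 = -161024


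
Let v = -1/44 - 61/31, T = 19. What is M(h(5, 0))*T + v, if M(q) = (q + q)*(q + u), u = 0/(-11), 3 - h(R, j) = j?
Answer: 463773/1364 ≈ 340.01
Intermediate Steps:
h(R, j) = 3 - j
u = 0 (u = 0*(-1/11) = 0)
M(q) = 2*q² (M(q) = (q + q)*(q + 0) = (2*q)*q = 2*q²)
v = -2715/1364 (v = -1*1/44 - 61*1/31 = -1/44 - 61/31 = -2715/1364 ≈ -1.9905)
M(h(5, 0))*T + v = (2*(3 - 1*0)²)*19 - 2715/1364 = (2*(3 + 0)²)*19 - 2715/1364 = (2*3²)*19 - 2715/1364 = (2*9)*19 - 2715/1364 = 18*19 - 2715/1364 = 342 - 2715/1364 = 463773/1364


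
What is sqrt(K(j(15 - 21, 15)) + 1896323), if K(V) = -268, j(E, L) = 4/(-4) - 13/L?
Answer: 7*sqrt(38695) ≈ 1377.0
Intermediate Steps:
j(E, L) = -1 - 13/L (j(E, L) = 4*(-1/4) - 13/L = -1 - 13/L)
sqrt(K(j(15 - 21, 15)) + 1896323) = sqrt(-268 + 1896323) = sqrt(1896055) = 7*sqrt(38695)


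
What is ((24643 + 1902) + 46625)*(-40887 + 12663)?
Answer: -2065150080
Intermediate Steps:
((24643 + 1902) + 46625)*(-40887 + 12663) = (26545 + 46625)*(-28224) = 73170*(-28224) = -2065150080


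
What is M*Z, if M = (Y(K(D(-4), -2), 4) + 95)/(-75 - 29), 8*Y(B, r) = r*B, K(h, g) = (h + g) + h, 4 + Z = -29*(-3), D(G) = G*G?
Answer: -4565/52 ≈ -87.788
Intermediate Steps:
D(G) = G**2
Z = 83 (Z = -4 - 29*(-3) = -4 + 87 = 83)
K(h, g) = g + 2*h (K(h, g) = (g + h) + h = g + 2*h)
Y(B, r) = B*r/8 (Y(B, r) = (r*B)/8 = (B*r)/8 = B*r/8)
M = -55/52 (M = ((1/8)*(-2 + 2*(-4)**2)*4 + 95)/(-75 - 29) = ((1/8)*(-2 + 2*16)*4 + 95)/(-104) = ((1/8)*(-2 + 32)*4 + 95)*(-1/104) = ((1/8)*30*4 + 95)*(-1/104) = (15 + 95)*(-1/104) = 110*(-1/104) = -55/52 ≈ -1.0577)
M*Z = -55/52*83 = -4565/52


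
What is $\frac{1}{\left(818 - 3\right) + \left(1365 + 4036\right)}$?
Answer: $\frac{1}{6216} \approx 0.00016088$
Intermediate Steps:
$\frac{1}{\left(818 - 3\right) + \left(1365 + 4036\right)} = \frac{1}{\left(818 - 3\right) + 5401} = \frac{1}{815 + 5401} = \frac{1}{6216}$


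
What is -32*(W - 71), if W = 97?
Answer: -832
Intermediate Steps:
-32*(W - 71) = -32*(97 - 71) = -32*26 = -832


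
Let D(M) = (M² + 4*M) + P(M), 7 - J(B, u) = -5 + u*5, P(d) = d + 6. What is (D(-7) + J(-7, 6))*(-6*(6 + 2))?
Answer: -96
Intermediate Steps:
P(d) = 6 + d
J(B, u) = 12 - 5*u (J(B, u) = 7 - (-5 + u*5) = 7 - (-5 + 5*u) = 7 + (5 - 5*u) = 12 - 5*u)
D(M) = 6 + M² + 5*M (D(M) = (M² + 4*M) + (6 + M) = 6 + M² + 5*M)
(D(-7) + J(-7, 6))*(-6*(6 + 2)) = ((6 + (-7)² + 5*(-7)) + (12 - 5*6))*(-6*(6 + 2)) = ((6 + 49 - 35) + (12 - 30))*(-6*8) = (20 - 18)*(-48) = 2*(-48) = -96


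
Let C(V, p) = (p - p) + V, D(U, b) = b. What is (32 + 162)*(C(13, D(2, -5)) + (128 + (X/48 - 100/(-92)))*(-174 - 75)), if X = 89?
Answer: -1163380461/184 ≈ -6.3227e+6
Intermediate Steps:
C(V, p) = V (C(V, p) = 0 + V = V)
(32 + 162)*(C(13, D(2, -5)) + (128 + (X/48 - 100/(-92)))*(-174 - 75)) = (32 + 162)*(13 + (128 + (89/48 - 100/(-92)))*(-174 - 75)) = 194*(13 + (128 + (89*(1/48) - 100*(-1/92)))*(-249)) = 194*(13 + (128 + (89/48 + 25/23))*(-249)) = 194*(13 + (128 + 3247/1104)*(-249)) = 194*(13 + (144559/1104)*(-249)) = 194*(13 - 11998397/368) = 194*(-11993613/368) = -1163380461/184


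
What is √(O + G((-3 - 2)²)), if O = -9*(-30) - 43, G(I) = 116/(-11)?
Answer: √26191/11 ≈ 14.712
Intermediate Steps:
G(I) = -116/11 (G(I) = 116*(-1/11) = -116/11)
O = 227 (O = 270 - 43 = 227)
√(O + G((-3 - 2)²)) = √(227 - 116/11) = √(2381/11) = √26191/11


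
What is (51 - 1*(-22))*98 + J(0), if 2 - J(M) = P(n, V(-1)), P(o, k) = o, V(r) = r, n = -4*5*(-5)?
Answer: 7056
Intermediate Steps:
n = 100 (n = -20*(-5) = 100)
J(M) = -98 (J(M) = 2 - 1*100 = 2 - 100 = -98)
(51 - 1*(-22))*98 + J(0) = (51 - 1*(-22))*98 - 98 = (51 + 22)*98 - 98 = 73*98 - 98 = 7154 - 98 = 7056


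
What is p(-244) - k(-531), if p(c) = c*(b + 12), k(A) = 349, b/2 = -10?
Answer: 1603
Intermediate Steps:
b = -20 (b = 2*(-10) = -20)
p(c) = -8*c (p(c) = c*(-20 + 12) = c*(-8) = -8*c)
p(-244) - k(-531) = -8*(-244) - 1*349 = 1952 - 349 = 1603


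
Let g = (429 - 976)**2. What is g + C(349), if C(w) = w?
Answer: 299558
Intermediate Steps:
g = 299209 (g = (-547)**2 = 299209)
g + C(349) = 299209 + 349 = 299558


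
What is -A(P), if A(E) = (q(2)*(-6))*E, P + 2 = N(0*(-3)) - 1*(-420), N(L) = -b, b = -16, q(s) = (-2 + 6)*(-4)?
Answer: -41664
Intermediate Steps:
q(s) = -16 (q(s) = 4*(-4) = -16)
N(L) = 16 (N(L) = -1*(-16) = 16)
P = 434 (P = -2 + (16 - 1*(-420)) = -2 + (16 + 420) = -2 + 436 = 434)
A(E) = 96*E (A(E) = (-16*(-6))*E = 96*E)
-A(P) = -96*434 = -1*41664 = -41664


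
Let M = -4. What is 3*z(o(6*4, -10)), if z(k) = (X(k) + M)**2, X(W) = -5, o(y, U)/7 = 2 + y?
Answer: 243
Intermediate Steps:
o(y, U) = 14 + 7*y (o(y, U) = 7*(2 + y) = 14 + 7*y)
z(k) = 81 (z(k) = (-5 - 4)**2 = (-9)**2 = 81)
3*z(o(6*4, -10)) = 3*81 = 243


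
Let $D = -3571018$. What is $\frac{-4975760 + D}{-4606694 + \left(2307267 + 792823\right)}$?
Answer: $\frac{4273389}{753302} \approx 5.6729$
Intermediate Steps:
$\frac{-4975760 + D}{-4606694 + \left(2307267 + 792823\right)} = \frac{-4975760 - 3571018}{-4606694 + \left(2307267 + 792823\right)} = - \frac{8546778}{-4606694 + 3100090} = - \frac{8546778}{-1506604} = \left(-8546778\right) \left(- \frac{1}{1506604}\right) = \frac{4273389}{753302}$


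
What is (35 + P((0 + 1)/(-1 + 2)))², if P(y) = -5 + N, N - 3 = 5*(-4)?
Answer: 169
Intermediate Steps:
N = -17 (N = 3 + 5*(-4) = 3 - 20 = -17)
P(y) = -22 (P(y) = -5 - 17 = -22)
(35 + P((0 + 1)/(-1 + 2)))² = (35 - 22)² = 13² = 169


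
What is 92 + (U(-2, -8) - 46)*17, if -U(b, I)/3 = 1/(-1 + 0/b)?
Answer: -639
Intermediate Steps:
U(b, I) = 3 (U(b, I) = -3/(-1 + 0/b) = -3/(-1 + 0) = -3/(-1) = -3*(-1) = 3)
92 + (U(-2, -8) - 46)*17 = 92 + (3 - 46)*17 = 92 - 43*17 = 92 - 731 = -639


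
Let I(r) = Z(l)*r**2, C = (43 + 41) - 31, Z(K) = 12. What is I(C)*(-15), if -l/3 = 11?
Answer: -505620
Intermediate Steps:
l = -33 (l = -3*11 = -33)
C = 53 (C = 84 - 31 = 53)
I(r) = 12*r**2
I(C)*(-15) = (12*53**2)*(-15) = (12*2809)*(-15) = 33708*(-15) = -505620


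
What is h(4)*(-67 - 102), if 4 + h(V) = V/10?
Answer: 3042/5 ≈ 608.40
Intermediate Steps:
h(V) = -4 + V/10
h(4)*(-67 - 102) = (-4 + (⅒)*4)*(-67 - 102) = (-4 + ⅖)*(-169) = -18/5*(-169) = 3042/5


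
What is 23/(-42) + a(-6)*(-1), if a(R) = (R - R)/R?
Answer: -23/42 ≈ -0.54762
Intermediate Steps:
a(R) = 0 (a(R) = 0/R = 0)
23/(-42) + a(-6)*(-1) = 23/(-42) + 0*(-1) = 23*(-1/42) + 0 = -23/42 + 0 = -23/42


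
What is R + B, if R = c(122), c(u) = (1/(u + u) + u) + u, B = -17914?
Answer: -4311479/244 ≈ -17670.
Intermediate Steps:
c(u) = 1/(2*u) + 2*u (c(u) = (1/(2*u) + u) + u = (u + 1/(2*u)) + u = 1/(2*u) + 2*u)
R = 59537/244 (R = (½)/122 + 2*122 = (½)*(1/122) + 244 = 1/244 + 244 = 59537/244 ≈ 244.00)
R + B = 59537/244 - 17914 = -4311479/244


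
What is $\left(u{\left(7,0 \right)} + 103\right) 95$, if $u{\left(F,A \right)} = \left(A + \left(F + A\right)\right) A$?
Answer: $9785$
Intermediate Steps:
$u{\left(F,A \right)} = A \left(F + 2 A\right)$ ($u{\left(F,A \right)} = \left(A + \left(A + F\right)\right) A = \left(F + 2 A\right) A = A \left(F + 2 A\right)$)
$\left(u{\left(7,0 \right)} + 103\right) 95 = \left(0 \left(7 + 2 \cdot 0\right) + 103\right) 95 = \left(0 \left(7 + 0\right) + 103\right) 95 = \left(0 \cdot 7 + 103\right) 95 = \left(0 + 103\right) 95 = 103 \cdot 95 = 9785$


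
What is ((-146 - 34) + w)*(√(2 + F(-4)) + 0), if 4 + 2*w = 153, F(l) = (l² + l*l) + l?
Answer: -211*√30/2 ≈ -577.85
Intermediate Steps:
F(l) = l + 2*l² (F(l) = (l² + l²) + l = 2*l² + l = l + 2*l²)
w = 149/2 (w = -2 + (½)*153 = -2 + 153/2 = 149/2 ≈ 74.500)
((-146 - 34) + w)*(√(2 + F(-4)) + 0) = ((-146 - 34) + 149/2)*(√(2 - 4*(1 + 2*(-4))) + 0) = (-180 + 149/2)*(√(2 - 4*(1 - 8)) + 0) = -211*(√(2 - 4*(-7)) + 0)/2 = -211*(√(2 + 28) + 0)/2 = -211*(√30 + 0)/2 = -211*√30/2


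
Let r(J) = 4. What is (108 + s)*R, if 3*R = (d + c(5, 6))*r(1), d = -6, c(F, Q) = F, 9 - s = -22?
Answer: -556/3 ≈ -185.33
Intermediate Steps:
s = 31 (s = 9 - 1*(-22) = 9 + 22 = 31)
R = -4/3 (R = ((-6 + 5)*4)/3 = (-1*4)/3 = (⅓)*(-4) = -4/3 ≈ -1.3333)
(108 + s)*R = (108 + 31)*(-4/3) = 139*(-4/3) = -556/3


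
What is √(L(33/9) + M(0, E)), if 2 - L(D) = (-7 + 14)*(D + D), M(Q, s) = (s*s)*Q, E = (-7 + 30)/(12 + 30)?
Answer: 2*I*√111/3 ≈ 7.0238*I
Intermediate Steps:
E = 23/42 ≈ 0.54762
M(Q, s) = Q*s² (M(Q, s) = s²*Q = Q*s²)
L(D) = 2 - 14*D (L(D) = 2 - (-7 + 14)*(D + D) = 2 - 7*2*D = 2 - 14*D)
√(L(33/9) + M(0, E)) = √((2 - 462/9) + 0*(23/42)²) = √((2 - 462/9) + 0*(529/1764)) = √((2 - 14*11/3) + 0) = √((2 - 154/3) + 0) = √(-148/3 + 0) = √(-148/3) = 2*I*√111/3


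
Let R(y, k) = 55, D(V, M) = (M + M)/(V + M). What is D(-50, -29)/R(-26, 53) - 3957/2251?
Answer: -17062607/9780595 ≈ -1.7445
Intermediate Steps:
D(V, M) = 2*M/(M + V) (D(V, M) = (2*M)/(M + V) = 2*M/(M + V))
D(-50, -29)/R(-26, 53) - 3957/2251 = (2*(-29)/(-29 - 50))/55 - 3957/2251 = (2*(-29)/(-79))*(1/55) - 3957*1/2251 = (2*(-29)*(-1/79))*(1/55) - 3957/2251 = (58/79)*(1/55) - 3957/2251 = 58/4345 - 3957/2251 = -17062607/9780595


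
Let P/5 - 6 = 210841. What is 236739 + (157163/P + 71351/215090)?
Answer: 10736391424291201/45351081230 ≈ 2.3674e+5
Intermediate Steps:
P = 1054235 (P = 30 + 5*210841 = 30 + 1054205 = 1054235)
236739 + (157163/P + 71351/215090) = 236739 + (157163/1054235 + 71351/215090) = 236739 + 21804982231/45351081230 = 10736391424291201/45351081230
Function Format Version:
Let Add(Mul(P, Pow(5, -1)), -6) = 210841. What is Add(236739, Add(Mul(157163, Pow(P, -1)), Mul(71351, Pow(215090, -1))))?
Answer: Rational(10736391424291201, 45351081230) ≈ 2.3674e+5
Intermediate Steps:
P = 1054235 (P = Add(30, Mul(5, 210841)) = Add(30, 1054205) = 1054235)
Add(236739, Add(Mul(157163, Pow(P, -1)), Mul(71351, Pow(215090, -1)))) = Add(236739, Add(Mul(157163, Pow(1054235, -1)), Mul(71351, Pow(215090, -1)))) = Add(236739, Add(Mul(157163, Rational(1, 1054235)), Mul(71351, Rational(1, 215090)))) = Add(236739, Add(Rational(157163, 1054235), Rational(71351, 215090))) = Add(236739, Rational(21804982231, 45351081230)) = Rational(10736391424291201, 45351081230)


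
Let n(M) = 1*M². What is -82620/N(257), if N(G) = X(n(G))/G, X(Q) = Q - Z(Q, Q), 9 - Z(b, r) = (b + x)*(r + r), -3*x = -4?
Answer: -31850010/13087774459 ≈ -0.0024336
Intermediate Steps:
x = 4/3 (x = -⅓*(-4) = 4/3 ≈ 1.3333)
Z(b, r) = 9 - 2*r*(4/3 + b) (Z(b, r) = 9 - (b + 4/3)*(r + r) = 9 - (4/3 + b)*2*r = 9 - 2*r*(4/3 + b))
n(M) = M²
X(Q) = -9 + 2*Q² + 11*Q/3 (X(Q) = Q - (9 - 8*Q/3 - 2*Q*Q) = Q - (9 - 8*Q/3 - 2*Q²) = Q - (9 - 2*Q² - 8*Q/3) = Q + (-9 + 2*Q² + 8*Q/3) = -9 + 2*Q² + 11*Q/3)
N(G) = (-9 + 2*G⁴ + 11*G²/3)/G (N(G) = (-9 + 2*(G²)² + 11*G²/3)/G = (-9 + 2*G⁴ + 11*G²/3)/G)
-82620/N(257) = -82620/(-9/257 + 2*257³ + (11/3)*257) = -82620/(-9*1/257 + 2*16974593 + 2827/3) = -82620/(-9/257 + 33949186 + 2827/3) = -82620/26175548918/771 = -82620*771/26175548918 = -31850010/13087774459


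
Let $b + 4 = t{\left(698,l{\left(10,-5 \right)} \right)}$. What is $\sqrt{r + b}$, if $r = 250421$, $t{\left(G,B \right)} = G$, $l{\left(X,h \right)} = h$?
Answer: $\sqrt{251115} \approx 501.11$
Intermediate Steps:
$b = 694$ ($b = -4 + 698 = 694$)
$\sqrt{r + b} = \sqrt{250421 + 694} = \sqrt{251115}$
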